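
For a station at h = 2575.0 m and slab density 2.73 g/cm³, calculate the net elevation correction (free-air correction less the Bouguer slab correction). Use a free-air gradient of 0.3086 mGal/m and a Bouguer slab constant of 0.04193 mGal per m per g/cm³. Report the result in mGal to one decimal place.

499.9

Combined gradient = 0.3086 − 0.04193 × 2.73 = 0.1941311 mGal/m
Combined elevation correction = 0.1941311 × 2575.0 = 499.9 mGal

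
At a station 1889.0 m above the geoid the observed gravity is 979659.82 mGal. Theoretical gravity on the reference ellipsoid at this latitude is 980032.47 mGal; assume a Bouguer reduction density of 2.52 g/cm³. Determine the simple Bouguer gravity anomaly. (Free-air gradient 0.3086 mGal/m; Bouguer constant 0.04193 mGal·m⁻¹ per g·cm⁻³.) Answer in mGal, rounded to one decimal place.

Free-air correction = 0.3086 × 1889.0 = 582.95 mGal
Free-air anomaly = 979659.82 − 980032.47 + (582.95) = 210.30 mGal
Bouguer slab correction = 0.04193 × 2.52 × 1889.0 = 199.60 mGal
Simple Bouguer anomaly = 210.30 − (199.60) = 10.70 mGal

10.7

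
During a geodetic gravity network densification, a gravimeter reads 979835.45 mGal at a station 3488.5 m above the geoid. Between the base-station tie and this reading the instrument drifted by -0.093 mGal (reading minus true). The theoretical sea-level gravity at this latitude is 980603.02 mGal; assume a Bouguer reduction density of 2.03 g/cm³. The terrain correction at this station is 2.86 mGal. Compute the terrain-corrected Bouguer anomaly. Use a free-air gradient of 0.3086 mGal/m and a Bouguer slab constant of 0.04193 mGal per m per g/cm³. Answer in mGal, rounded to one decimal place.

15.0

Drift-corrected reading = 979835.45 − (-0.093) = 979835.543 mGal
Free-air correction = 0.3086 × 3488.5 = 1076.55 mGal
Free-air anomaly = 979835.543 − 980603.02 + (1076.55) = 309.073 mGal
Bouguer slab correction = 0.04193 × 2.03 × 3488.5 = 296.93 mGal
Simple Bouguer anomaly = 309.073 − (296.93) = 12.143 mGal
Complete Bouguer anomaly = 12.143 + 2.86 = 15.003 mGal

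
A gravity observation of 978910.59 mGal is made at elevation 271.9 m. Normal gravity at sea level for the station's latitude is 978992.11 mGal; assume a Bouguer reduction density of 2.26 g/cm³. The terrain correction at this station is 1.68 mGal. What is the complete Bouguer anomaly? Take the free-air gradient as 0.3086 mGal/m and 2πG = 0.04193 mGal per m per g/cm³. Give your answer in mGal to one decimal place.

Free-air correction = 0.3086 × 271.9 = 83.91 mGal
Free-air anomaly = 978910.59 − 978992.11 + (83.91) = 2.39 mGal
Bouguer slab correction = 0.04193 × 2.26 × 271.9 = 25.77 mGal
Simple Bouguer anomaly = 2.39 − (25.77) = -23.38 mGal
Complete Bouguer anomaly = -23.38 + 1.68 = -21.70 mGal

-21.7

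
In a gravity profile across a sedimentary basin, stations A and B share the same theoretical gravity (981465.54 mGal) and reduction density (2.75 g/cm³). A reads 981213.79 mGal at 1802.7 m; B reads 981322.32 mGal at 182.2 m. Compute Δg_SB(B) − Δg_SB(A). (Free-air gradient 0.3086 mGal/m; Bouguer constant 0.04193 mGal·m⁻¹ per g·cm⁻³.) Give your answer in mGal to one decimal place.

-204.7

Δg_SB(A) = 981213.79 − 981465.54 + 0.3086×1802.7 − 0.04193×2.75×1802.7 = 96.70 mGal
Δg_SB(B) = 981322.32 − 981465.54 + 0.3086×182.2 − 0.04193×2.75×182.2 = -108.00 mGal
Difference = -108.00 − (96.70) = -204.70 mGal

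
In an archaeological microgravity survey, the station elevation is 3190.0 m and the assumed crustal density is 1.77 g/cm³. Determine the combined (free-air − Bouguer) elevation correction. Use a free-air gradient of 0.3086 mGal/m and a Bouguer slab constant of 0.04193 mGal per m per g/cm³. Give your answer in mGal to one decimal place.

Combined gradient = 0.3086 − 0.04193 × 1.77 = 0.2343839 mGal/m
Combined elevation correction = 0.2343839 × 3190.0 = 747.7 mGal

747.7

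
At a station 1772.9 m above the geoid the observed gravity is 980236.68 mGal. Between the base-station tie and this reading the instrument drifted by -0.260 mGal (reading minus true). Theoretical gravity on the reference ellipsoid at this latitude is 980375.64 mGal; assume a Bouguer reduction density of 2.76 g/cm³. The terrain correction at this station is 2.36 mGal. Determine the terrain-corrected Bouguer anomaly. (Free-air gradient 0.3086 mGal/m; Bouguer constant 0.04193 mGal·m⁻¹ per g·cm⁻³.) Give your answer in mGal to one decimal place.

Drift-corrected reading = 980236.68 − (-0.260) = 980236.940 mGal
Free-air correction = 0.3086 × 1772.9 = 547.12 mGal
Free-air anomaly = 980236.940 − 980375.64 + (547.12) = 408.420 mGal
Bouguer slab correction = 0.04193 × 2.76 × 1772.9 = 205.17 mGal
Simple Bouguer anomaly = 408.420 − (205.17) = 203.250 mGal
Complete Bouguer anomaly = 203.250 + 2.36 = 205.610 mGal

205.6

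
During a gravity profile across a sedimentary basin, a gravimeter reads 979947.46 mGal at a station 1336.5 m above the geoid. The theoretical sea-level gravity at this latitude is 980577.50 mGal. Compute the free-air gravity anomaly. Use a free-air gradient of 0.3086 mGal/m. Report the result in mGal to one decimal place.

Free-air correction = 0.3086 × 1336.5 = 412.44 mGal
Free-air anomaly = 979947.46 − 980577.50 + (412.44) = -217.60 mGal

-217.6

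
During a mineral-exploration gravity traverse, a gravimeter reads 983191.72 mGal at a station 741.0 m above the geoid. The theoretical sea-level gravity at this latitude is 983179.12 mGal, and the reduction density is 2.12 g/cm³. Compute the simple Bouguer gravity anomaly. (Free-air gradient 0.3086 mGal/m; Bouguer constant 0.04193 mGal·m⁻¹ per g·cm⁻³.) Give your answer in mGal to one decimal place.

Free-air correction = 0.3086 × 741.0 = 228.67 mGal
Free-air anomaly = 983191.72 − 983179.12 + (228.67) = 241.27 mGal
Bouguer slab correction = 0.04193 × 2.12 × 741.0 = 65.87 mGal
Simple Bouguer anomaly = 241.27 − (65.87) = 175.40 mGal

175.4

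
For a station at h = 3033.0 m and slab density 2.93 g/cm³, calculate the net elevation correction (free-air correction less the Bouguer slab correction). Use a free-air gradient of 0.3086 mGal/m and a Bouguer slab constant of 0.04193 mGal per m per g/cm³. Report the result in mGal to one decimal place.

Combined gradient = 0.3086 − 0.04193 × 2.93 = 0.1857451 mGal/m
Combined elevation correction = 0.1857451 × 3033.0 = 563.4 mGal

563.4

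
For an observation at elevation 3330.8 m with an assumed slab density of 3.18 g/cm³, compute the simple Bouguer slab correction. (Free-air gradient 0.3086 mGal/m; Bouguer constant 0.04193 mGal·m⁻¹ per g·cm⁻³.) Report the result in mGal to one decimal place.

Bouguer slab correction = 0.04193 × 3.18 × 3330.8 = 444.1 mGal

444.1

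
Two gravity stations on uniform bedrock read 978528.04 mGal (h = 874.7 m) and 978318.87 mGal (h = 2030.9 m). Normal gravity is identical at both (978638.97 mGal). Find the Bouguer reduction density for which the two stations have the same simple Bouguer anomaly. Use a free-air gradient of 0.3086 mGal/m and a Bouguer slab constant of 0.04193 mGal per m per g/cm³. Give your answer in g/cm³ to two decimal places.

Δg_obs = 978318.87 − 978528.04 = -209.17 mGal over Δh = 2030.9 − 874.7 = 1156.2 m
Equal Bouguer anomalies ⇒ Δg_obs + (0.3086 − 0.04193ρ)·Δh = 0
0.3086 − 0.04193ρ = −Δg_obs/Δh = 0.18091
ρ = (0.3086 − 0.18091) / 0.04193 = 3.05 g/cm³

3.05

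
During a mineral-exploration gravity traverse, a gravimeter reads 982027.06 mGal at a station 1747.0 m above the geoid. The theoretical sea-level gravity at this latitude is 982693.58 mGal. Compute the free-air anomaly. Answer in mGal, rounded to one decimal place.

Free-air correction = 0.3086 × 1747.0 = 539.12 mGal
Free-air anomaly = 982027.06 − 982693.58 + (539.12) = -127.40 mGal

-127.4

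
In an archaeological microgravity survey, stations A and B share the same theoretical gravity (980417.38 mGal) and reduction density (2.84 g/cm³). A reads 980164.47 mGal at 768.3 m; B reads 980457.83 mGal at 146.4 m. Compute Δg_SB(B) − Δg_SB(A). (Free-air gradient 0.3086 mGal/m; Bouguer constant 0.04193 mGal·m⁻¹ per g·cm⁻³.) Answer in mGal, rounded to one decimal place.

Δg_SB(A) = 980164.47 − 980417.38 + 0.3086×768.3 − 0.04193×2.84×768.3 = -107.30 mGal
Δg_SB(B) = 980457.83 − 980417.38 + 0.3086×146.4 − 0.04193×2.84×146.4 = 68.20 mGal
Difference = 68.20 − (-107.30) = 175.50 mGal

175.5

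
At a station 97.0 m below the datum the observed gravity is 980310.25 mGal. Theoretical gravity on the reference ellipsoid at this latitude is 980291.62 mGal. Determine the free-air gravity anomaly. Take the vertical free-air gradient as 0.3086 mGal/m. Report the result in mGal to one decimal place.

Free-air correction = 0.3086 × -97.0 = -29.93 mGal
Free-air anomaly = 980310.25 − 980291.62 + (-29.93) = -11.30 mGal

-11.3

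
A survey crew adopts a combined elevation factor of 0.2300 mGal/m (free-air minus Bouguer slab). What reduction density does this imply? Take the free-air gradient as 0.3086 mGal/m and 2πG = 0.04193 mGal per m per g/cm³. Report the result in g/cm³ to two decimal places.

0.2300 = 0.3086 − 0.04193 × ρ
ρ = (0.3086 − 0.2300) / 0.04193 = 1.87 g/cm³

1.87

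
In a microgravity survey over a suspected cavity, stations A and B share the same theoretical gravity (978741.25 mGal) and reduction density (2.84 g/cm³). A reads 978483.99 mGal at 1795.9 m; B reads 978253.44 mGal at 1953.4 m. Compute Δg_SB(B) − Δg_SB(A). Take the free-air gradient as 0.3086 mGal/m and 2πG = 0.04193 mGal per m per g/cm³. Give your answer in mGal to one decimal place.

Δg_SB(A) = 978483.99 − 978741.25 + 0.3086×1795.9 − 0.04193×2.84×1795.9 = 83.10 mGal
Δg_SB(B) = 978253.44 − 978741.25 + 0.3086×1953.4 − 0.04193×2.84×1953.4 = -117.60 mGal
Difference = -117.60 − (83.10) = -200.70 mGal

-200.7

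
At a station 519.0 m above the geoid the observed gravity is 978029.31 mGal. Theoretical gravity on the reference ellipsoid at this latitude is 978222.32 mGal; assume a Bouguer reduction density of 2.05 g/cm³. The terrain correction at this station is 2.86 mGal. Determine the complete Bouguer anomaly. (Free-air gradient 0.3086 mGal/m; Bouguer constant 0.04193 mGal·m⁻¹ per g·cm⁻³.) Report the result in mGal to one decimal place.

Free-air correction = 0.3086 × 519.0 = 160.16 mGal
Free-air anomaly = 978029.31 − 978222.32 + (160.16) = -32.85 mGal
Bouguer slab correction = 0.04193 × 2.05 × 519.0 = 44.61 mGal
Simple Bouguer anomaly = -32.85 − (44.61) = -77.46 mGal
Complete Bouguer anomaly = -77.46 + 2.86 = -74.60 mGal

-74.6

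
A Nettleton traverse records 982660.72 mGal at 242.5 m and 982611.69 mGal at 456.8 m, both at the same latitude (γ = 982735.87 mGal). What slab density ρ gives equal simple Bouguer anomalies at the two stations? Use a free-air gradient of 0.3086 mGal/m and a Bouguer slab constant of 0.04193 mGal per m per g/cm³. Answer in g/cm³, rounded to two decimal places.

Δg_obs = 982611.69 − 982660.72 = -49.03 mGal over Δh = 456.8 − 242.5 = 214.3 m
Equal Bouguer anomalies ⇒ Δg_obs + (0.3086 − 0.04193ρ)·Δh = 0
0.3086 − 0.04193ρ = −Δg_obs/Δh = 0.22879
ρ = (0.3086 − 0.22879) / 0.04193 = 1.90 g/cm³

1.90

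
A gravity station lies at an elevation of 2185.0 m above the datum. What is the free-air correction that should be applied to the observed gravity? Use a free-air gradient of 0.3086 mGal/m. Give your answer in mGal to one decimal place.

674.3

Free-air correction = 0.3086 × 2185.0 = 674.3 mGal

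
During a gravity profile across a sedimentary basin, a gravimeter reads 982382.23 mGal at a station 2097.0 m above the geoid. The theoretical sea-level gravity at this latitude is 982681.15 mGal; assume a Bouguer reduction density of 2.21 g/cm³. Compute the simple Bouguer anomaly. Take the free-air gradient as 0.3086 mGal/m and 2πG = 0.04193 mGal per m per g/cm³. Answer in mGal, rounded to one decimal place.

Free-air correction = 0.3086 × 2097.0 = 647.13 mGal
Free-air anomaly = 982382.23 − 982681.15 + (647.13) = 348.21 mGal
Bouguer slab correction = 0.04193 × 2.21 × 2097.0 = 194.32 mGal
Simple Bouguer anomaly = 348.21 − (194.32) = 153.89 mGal

153.9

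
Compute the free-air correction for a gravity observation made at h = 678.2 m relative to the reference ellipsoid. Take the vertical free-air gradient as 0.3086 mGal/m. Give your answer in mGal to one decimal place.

Free-air correction = 0.3086 × 678.2 = 209.3 mGal

209.3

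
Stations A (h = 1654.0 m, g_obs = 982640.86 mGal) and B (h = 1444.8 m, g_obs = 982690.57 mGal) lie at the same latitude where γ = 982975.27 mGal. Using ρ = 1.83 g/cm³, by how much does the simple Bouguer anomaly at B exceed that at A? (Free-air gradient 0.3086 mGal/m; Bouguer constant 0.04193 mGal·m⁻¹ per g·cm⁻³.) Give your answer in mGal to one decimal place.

1.2

Δg_SB(A) = 982640.86 − 982975.27 + 0.3086×1654.0 − 0.04193×1.83×1654.0 = 49.10 mGal
Δg_SB(B) = 982690.57 − 982975.27 + 0.3086×1444.8 − 0.04193×1.83×1444.8 = 50.30 mGal
Difference = 50.30 − (49.10) = 1.20 mGal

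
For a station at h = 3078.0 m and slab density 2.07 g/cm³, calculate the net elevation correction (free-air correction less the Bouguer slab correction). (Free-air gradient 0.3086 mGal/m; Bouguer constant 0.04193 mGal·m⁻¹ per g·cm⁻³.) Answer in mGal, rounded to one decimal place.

Combined gradient = 0.3086 − 0.04193 × 2.07 = 0.2218049 mGal/m
Combined elevation correction = 0.2218049 × 3078.0 = 682.7 mGal

682.7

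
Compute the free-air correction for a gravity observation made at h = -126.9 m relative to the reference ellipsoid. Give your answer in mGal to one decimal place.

Free-air correction = 0.3086 × -126.9 = -39.2 mGal

-39.2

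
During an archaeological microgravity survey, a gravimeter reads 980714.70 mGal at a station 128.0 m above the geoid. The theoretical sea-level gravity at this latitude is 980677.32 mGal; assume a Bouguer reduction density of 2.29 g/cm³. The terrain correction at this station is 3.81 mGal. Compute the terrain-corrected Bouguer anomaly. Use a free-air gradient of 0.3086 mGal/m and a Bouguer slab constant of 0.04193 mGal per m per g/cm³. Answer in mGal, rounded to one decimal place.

Free-air correction = 0.3086 × 128.0 = 39.50 mGal
Free-air anomaly = 980714.70 − 980677.32 + (39.50) = 76.88 mGal
Bouguer slab correction = 0.04193 × 2.29 × 128.0 = 12.29 mGal
Simple Bouguer anomaly = 76.88 − (12.29) = 64.59 mGal
Complete Bouguer anomaly = 64.59 + 3.81 = 68.40 mGal

68.4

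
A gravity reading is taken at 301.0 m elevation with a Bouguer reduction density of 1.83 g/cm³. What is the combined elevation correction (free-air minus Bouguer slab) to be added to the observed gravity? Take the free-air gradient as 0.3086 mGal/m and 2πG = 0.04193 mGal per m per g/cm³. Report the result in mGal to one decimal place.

Combined gradient = 0.3086 − 0.04193 × 1.83 = 0.2318681 mGal/m
Combined elevation correction = 0.2318681 × 301.0 = 69.8 mGal

69.8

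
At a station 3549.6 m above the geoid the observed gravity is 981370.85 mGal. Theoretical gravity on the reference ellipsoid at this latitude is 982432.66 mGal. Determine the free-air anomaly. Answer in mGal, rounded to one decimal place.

33.6

Free-air correction = 0.3086 × 3549.6 = 1095.41 mGal
Free-air anomaly = 981370.85 − 982432.66 + (1095.41) = 33.60 mGal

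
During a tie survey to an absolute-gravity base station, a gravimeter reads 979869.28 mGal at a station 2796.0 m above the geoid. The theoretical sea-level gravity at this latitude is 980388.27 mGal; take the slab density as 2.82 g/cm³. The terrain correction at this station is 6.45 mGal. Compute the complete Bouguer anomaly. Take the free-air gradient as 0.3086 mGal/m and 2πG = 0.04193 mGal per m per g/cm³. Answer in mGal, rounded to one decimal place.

Free-air correction = 0.3086 × 2796.0 = 862.85 mGal
Free-air anomaly = 979869.28 − 980388.27 + (862.85) = 343.86 mGal
Bouguer slab correction = 0.04193 × 2.82 × 2796.0 = 330.61 mGal
Simple Bouguer anomaly = 343.86 − (330.61) = 13.25 mGal
Complete Bouguer anomaly = 13.25 + 6.45 = 19.70 mGal

19.7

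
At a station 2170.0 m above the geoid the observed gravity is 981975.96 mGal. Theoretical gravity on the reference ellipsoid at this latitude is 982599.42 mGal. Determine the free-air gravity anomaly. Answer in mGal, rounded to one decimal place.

46.2

Free-air correction = 0.3086 × 2170.0 = 669.66 mGal
Free-air anomaly = 981975.96 − 982599.42 + (669.66) = 46.20 mGal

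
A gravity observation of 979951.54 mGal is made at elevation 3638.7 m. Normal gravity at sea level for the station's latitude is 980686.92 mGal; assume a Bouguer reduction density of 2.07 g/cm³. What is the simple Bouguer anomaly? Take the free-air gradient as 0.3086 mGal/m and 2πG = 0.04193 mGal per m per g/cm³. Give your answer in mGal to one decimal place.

Free-air correction = 0.3086 × 3638.7 = 1122.90 mGal
Free-air anomaly = 979951.54 − 980686.92 + (1122.90) = 387.52 mGal
Bouguer slab correction = 0.04193 × 2.07 × 3638.7 = 315.82 mGal
Simple Bouguer anomaly = 387.52 − (315.82) = 71.70 mGal

71.7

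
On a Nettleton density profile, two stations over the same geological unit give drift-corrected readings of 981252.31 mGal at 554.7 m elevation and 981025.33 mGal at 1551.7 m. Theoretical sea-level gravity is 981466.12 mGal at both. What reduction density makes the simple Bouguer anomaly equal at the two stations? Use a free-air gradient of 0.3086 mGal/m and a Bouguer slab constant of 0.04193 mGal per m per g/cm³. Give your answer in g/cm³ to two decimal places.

Δg_obs = 981025.33 − 981252.31 = -226.98 mGal over Δh = 1551.7 − 554.7 = 997.0 m
Equal Bouguer anomalies ⇒ Δg_obs + (0.3086 − 0.04193ρ)·Δh = 0
0.3086 − 0.04193ρ = −Δg_obs/Δh = 0.22766
ρ = (0.3086 − 0.22766) / 0.04193 = 1.93 g/cm³

1.93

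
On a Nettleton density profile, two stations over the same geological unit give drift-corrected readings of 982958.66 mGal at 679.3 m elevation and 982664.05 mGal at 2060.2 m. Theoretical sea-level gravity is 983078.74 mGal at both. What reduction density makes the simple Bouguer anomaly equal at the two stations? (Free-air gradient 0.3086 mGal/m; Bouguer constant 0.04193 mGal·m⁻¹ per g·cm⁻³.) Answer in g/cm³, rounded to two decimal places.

2.27

Δg_obs = 982664.05 − 982958.66 = -294.61 mGal over Δh = 2060.2 − 679.3 = 1380.9 m
Equal Bouguer anomalies ⇒ Δg_obs + (0.3086 − 0.04193ρ)·Δh = 0
0.3086 − 0.04193ρ = −Δg_obs/Δh = 0.21335
ρ = (0.3086 − 0.21335) / 0.04193 = 2.27 g/cm³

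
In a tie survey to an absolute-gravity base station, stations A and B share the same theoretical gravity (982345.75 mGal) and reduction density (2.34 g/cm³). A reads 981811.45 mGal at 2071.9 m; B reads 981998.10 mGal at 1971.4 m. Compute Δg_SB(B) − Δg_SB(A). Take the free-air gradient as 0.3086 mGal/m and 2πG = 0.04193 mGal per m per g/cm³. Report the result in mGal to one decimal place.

165.5

Δg_SB(A) = 981811.45 − 982345.75 + 0.3086×2071.9 − 0.04193×2.34×2071.9 = -98.20 mGal
Δg_SB(B) = 981998.10 − 982345.75 + 0.3086×1971.4 − 0.04193×2.34×1971.4 = 67.30 mGal
Difference = 67.30 − (-98.20) = 165.50 mGal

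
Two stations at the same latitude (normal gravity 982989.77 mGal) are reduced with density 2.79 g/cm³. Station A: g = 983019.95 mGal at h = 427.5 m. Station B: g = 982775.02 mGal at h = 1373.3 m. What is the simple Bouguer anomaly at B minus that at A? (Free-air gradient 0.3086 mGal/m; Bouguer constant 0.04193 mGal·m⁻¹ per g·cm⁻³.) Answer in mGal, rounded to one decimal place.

-63.7

Δg_SB(A) = 983019.95 − 982989.77 + 0.3086×427.5 − 0.04193×2.79×427.5 = 112.10 mGal
Δg_SB(B) = 982775.02 − 982989.77 + 0.3086×1373.3 − 0.04193×2.79×1373.3 = 48.40 mGal
Difference = 48.40 − (112.10) = -63.70 mGal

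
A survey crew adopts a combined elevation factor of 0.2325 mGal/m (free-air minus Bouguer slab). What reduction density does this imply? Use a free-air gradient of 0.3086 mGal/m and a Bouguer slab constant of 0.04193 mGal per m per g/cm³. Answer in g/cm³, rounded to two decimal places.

0.2325 = 0.3086 − 0.04193 × ρ
ρ = (0.3086 − 0.2325) / 0.04193 = 1.81 g/cm³

1.81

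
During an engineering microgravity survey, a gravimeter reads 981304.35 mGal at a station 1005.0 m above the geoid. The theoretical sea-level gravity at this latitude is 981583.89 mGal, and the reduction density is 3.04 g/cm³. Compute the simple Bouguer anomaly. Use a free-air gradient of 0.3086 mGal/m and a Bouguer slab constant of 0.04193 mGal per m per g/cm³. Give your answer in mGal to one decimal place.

-97.5

Free-air correction = 0.3086 × 1005.0 = 310.14 mGal
Free-air anomaly = 981304.35 − 981583.89 + (310.14) = 30.60 mGal
Bouguer slab correction = 0.04193 × 3.04 × 1005.0 = 128.10 mGal
Simple Bouguer anomaly = 30.60 − (128.10) = -97.50 mGal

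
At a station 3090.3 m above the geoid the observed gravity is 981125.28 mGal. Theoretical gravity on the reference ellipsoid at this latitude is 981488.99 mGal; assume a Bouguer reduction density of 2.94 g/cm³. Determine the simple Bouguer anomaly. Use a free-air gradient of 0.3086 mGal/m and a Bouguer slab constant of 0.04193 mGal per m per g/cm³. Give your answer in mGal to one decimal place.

209.0

Free-air correction = 0.3086 × 3090.3 = 953.67 mGal
Free-air anomaly = 981125.28 − 981488.99 + (953.67) = 589.96 mGal
Bouguer slab correction = 0.04193 × 2.94 × 3090.3 = 380.95 mGal
Simple Bouguer anomaly = 589.96 − (380.95) = 209.01 mGal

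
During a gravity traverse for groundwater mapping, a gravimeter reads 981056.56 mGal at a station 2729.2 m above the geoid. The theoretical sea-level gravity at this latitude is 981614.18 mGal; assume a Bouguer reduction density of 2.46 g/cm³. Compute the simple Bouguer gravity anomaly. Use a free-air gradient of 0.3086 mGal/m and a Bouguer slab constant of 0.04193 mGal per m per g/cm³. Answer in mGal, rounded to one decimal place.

3.1

Free-air correction = 0.3086 × 2729.2 = 842.23 mGal
Free-air anomaly = 981056.56 − 981614.18 + (842.23) = 284.61 mGal
Bouguer slab correction = 0.04193 × 2.46 × 2729.2 = 281.51 mGal
Simple Bouguer anomaly = 284.61 − (281.51) = 3.10 mGal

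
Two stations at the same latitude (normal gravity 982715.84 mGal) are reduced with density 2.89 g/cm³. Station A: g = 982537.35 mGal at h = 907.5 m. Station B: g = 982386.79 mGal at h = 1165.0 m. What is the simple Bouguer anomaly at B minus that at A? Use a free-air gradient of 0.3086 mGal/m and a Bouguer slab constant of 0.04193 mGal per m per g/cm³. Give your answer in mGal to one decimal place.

Δg_SB(A) = 982537.35 − 982715.84 + 0.3086×907.5 − 0.04193×2.89×907.5 = -8.40 mGal
Δg_SB(B) = 982386.79 − 982715.84 + 0.3086×1165.0 − 0.04193×2.89×1165.0 = -110.70 mGal
Difference = -110.70 − (-8.40) = -102.30 mGal

-102.3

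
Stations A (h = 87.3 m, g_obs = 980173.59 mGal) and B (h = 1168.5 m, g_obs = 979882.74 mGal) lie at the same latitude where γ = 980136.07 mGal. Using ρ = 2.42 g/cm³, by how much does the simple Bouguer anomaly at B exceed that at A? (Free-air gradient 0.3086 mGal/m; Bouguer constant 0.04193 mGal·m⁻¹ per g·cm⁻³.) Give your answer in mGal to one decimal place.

-66.9

Δg_SB(A) = 980173.59 − 980136.07 + 0.3086×87.3 − 0.04193×2.42×87.3 = 55.60 mGal
Δg_SB(B) = 979882.74 − 980136.07 + 0.3086×1168.5 − 0.04193×2.42×1168.5 = -11.30 mGal
Difference = -11.30 − (55.60) = -66.90 mGal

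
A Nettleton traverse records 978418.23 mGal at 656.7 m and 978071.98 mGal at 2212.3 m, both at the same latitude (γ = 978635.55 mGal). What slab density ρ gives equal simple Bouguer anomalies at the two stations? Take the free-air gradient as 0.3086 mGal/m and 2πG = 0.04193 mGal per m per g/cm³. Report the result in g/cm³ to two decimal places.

2.05

Δg_obs = 978071.98 − 978418.23 = -346.25 mGal over Δh = 2212.3 − 656.7 = 1555.6 m
Equal Bouguer anomalies ⇒ Δg_obs + (0.3086 − 0.04193ρ)·Δh = 0
0.3086 − 0.04193ρ = −Δg_obs/Δh = 0.22258
ρ = (0.3086 − 0.22258) / 0.04193 = 2.05 g/cm³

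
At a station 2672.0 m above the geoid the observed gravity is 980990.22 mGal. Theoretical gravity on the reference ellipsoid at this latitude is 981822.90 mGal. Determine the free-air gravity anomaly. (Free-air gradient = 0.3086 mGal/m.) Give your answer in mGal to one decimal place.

-8.1

Free-air correction = 0.3086 × 2672.0 = 824.58 mGal
Free-air anomaly = 980990.22 − 981822.90 + (824.58) = -8.10 mGal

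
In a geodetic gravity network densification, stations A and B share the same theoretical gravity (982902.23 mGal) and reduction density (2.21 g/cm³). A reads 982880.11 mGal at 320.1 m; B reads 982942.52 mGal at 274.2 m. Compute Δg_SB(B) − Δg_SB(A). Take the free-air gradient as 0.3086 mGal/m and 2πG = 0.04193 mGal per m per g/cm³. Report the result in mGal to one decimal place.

Δg_SB(A) = 982880.11 − 982902.23 + 0.3086×320.1 − 0.04193×2.21×320.1 = 47.00 mGal
Δg_SB(B) = 982942.52 − 982902.23 + 0.3086×274.2 − 0.04193×2.21×274.2 = 99.50 mGal
Difference = 99.50 − (47.00) = 52.50 mGal

52.5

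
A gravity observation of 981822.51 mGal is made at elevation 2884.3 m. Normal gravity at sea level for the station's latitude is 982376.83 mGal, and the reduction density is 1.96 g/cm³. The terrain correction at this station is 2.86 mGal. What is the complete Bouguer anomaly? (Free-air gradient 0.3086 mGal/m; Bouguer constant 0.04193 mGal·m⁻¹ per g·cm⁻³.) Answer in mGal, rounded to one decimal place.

Free-air correction = 0.3086 × 2884.3 = 890.09 mGal
Free-air anomaly = 981822.51 − 982376.83 + (890.09) = 335.77 mGal
Bouguer slab correction = 0.04193 × 1.96 × 2884.3 = 237.04 mGal
Simple Bouguer anomaly = 335.77 − (237.04) = 98.73 mGal
Complete Bouguer anomaly = 98.73 + 2.86 = 101.59 mGal

101.6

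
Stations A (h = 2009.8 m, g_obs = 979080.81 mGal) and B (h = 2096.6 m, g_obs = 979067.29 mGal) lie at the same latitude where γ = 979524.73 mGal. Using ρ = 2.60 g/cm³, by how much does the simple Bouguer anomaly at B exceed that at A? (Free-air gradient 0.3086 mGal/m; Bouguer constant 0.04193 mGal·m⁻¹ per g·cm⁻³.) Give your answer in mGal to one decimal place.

Δg_SB(A) = 979080.81 − 979524.73 + 0.3086×2009.8 − 0.04193×2.60×2009.8 = -42.80 mGal
Δg_SB(B) = 979067.29 − 979524.73 + 0.3086×2096.6 − 0.04193×2.60×2096.6 = -39.00 mGal
Difference = -39.00 − (-42.80) = 3.80 mGal

3.8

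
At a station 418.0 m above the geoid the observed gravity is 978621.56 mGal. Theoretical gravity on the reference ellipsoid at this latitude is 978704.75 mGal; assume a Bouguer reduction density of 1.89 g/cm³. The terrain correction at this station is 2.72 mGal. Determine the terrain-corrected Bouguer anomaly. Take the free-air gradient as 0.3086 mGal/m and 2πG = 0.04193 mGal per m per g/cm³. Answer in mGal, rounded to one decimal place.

15.4

Free-air correction = 0.3086 × 418.0 = 128.99 mGal
Free-air anomaly = 978621.56 − 978704.75 + (128.99) = 45.80 mGal
Bouguer slab correction = 0.04193 × 1.89 × 418.0 = 33.13 mGal
Simple Bouguer anomaly = 45.80 − (33.13) = 12.67 mGal
Complete Bouguer anomaly = 12.67 + 2.72 = 15.39 mGal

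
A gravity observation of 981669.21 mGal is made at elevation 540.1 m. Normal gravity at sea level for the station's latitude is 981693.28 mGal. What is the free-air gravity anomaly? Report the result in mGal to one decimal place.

Free-air correction = 0.3086 × 540.1 = 166.67 mGal
Free-air anomaly = 981669.21 − 981693.28 + (166.67) = 142.60 mGal

142.6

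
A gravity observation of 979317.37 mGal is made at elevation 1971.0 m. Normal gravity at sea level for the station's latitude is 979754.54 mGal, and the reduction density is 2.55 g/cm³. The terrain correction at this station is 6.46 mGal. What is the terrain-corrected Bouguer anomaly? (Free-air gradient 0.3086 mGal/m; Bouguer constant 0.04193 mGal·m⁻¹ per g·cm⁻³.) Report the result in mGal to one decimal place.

-33.2

Free-air correction = 0.3086 × 1971.0 = 608.25 mGal
Free-air anomaly = 979317.37 − 979754.54 + (608.25) = 171.08 mGal
Bouguer slab correction = 0.04193 × 2.55 × 1971.0 = 210.74 mGal
Simple Bouguer anomaly = 171.08 − (210.74) = -39.66 mGal
Complete Bouguer anomaly = -39.66 + 6.46 = -33.20 mGal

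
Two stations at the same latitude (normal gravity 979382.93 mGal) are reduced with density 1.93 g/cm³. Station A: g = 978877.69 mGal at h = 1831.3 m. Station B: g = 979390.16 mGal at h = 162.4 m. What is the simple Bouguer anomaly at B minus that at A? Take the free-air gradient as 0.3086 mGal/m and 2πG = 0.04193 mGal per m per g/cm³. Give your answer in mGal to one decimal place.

132.5

Δg_SB(A) = 978877.69 − 979382.93 + 0.3086×1831.3 − 0.04193×1.93×1831.3 = -88.30 mGal
Δg_SB(B) = 979390.16 − 979382.93 + 0.3086×162.4 − 0.04193×1.93×162.4 = 44.20 mGal
Difference = 44.20 − (-88.30) = 132.50 mGal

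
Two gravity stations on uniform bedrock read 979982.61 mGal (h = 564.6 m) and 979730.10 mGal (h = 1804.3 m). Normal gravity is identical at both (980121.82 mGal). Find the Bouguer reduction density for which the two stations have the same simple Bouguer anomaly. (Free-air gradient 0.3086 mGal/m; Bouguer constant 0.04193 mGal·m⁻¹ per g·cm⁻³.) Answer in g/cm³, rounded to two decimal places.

2.50

Δg_obs = 979730.10 − 979982.61 = -252.51 mGal over Δh = 1804.3 − 564.6 = 1239.7 m
Equal Bouguer anomalies ⇒ Δg_obs + (0.3086 − 0.04193ρ)·Δh = 0
0.3086 − 0.04193ρ = −Δg_obs/Δh = 0.20369
ρ = (0.3086 − 0.20369) / 0.04193 = 2.50 g/cm³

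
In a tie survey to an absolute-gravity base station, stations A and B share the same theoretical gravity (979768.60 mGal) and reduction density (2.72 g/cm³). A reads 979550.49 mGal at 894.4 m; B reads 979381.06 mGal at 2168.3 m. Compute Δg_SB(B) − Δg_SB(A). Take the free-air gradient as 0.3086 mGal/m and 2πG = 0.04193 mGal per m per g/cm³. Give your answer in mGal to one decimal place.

Δg_SB(A) = 979550.49 − 979768.60 + 0.3086×894.4 − 0.04193×2.72×894.4 = -44.10 mGal
Δg_SB(B) = 979381.06 − 979768.60 + 0.3086×2168.3 − 0.04193×2.72×2168.3 = 34.30 mGal
Difference = 34.30 − (-44.10) = 78.40 mGal

78.4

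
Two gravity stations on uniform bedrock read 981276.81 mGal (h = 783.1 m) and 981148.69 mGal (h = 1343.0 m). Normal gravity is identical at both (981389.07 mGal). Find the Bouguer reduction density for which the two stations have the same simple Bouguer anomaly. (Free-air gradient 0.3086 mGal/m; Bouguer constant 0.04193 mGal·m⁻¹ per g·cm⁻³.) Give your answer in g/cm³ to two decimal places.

Δg_obs = 981148.69 − 981276.81 = -128.12 mGal over Δh = 1343.0 − 783.1 = 559.9 m
Equal Bouguer anomalies ⇒ Δg_obs + (0.3086 − 0.04193ρ)·Δh = 0
0.3086 − 0.04193ρ = −Δg_obs/Δh = 0.22883
ρ = (0.3086 − 0.22883) / 0.04193 = 1.90 g/cm³

1.90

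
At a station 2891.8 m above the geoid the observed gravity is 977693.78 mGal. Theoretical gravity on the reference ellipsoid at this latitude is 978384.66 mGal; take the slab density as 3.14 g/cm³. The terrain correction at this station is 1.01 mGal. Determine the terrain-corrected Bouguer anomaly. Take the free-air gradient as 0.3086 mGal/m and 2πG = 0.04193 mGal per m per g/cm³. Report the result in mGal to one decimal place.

-178.2

Free-air correction = 0.3086 × 2891.8 = 892.41 mGal
Free-air anomaly = 977693.78 − 978384.66 + (892.41) = 201.53 mGal
Bouguer slab correction = 0.04193 × 3.14 × 2891.8 = 380.73 mGal
Simple Bouguer anomaly = 201.53 − (380.73) = -179.20 mGal
Complete Bouguer anomaly = -179.20 + 1.01 = -178.19 mGal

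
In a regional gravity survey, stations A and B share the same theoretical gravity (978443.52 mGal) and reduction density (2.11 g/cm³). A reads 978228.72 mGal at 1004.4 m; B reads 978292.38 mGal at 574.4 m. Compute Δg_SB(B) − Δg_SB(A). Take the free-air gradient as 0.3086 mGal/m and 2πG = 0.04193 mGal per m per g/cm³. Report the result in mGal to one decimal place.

-31.0

Δg_SB(A) = 978228.72 − 978443.52 + 0.3086×1004.4 − 0.04193×2.11×1004.4 = 6.30 mGal
Δg_SB(B) = 978292.38 − 978443.52 + 0.3086×574.4 − 0.04193×2.11×574.4 = -24.70 mGal
Difference = -24.70 − (6.30) = -31.00 mGal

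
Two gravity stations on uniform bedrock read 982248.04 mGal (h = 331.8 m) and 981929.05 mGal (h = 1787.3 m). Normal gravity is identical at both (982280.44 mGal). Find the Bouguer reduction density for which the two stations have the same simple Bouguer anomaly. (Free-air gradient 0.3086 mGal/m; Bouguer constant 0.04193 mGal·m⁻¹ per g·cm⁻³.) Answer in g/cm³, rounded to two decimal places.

Δg_obs = 981929.05 − 982248.04 = -318.99 mGal over Δh = 1787.3 − 331.8 = 1455.5 m
Equal Bouguer anomalies ⇒ Δg_obs + (0.3086 − 0.04193ρ)·Δh = 0
0.3086 − 0.04193ρ = −Δg_obs/Δh = 0.21916
ρ = (0.3086 − 0.21916) / 0.04193 = 2.13 g/cm³

2.13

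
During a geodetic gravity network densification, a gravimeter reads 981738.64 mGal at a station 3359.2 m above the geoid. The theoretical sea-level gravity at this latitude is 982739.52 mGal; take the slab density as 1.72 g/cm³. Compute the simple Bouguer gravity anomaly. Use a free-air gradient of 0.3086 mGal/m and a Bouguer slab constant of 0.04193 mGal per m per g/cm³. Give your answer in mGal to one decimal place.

Free-air correction = 0.3086 × 3359.2 = 1036.65 mGal
Free-air anomaly = 981738.64 − 982739.52 + (1036.65) = 35.77 mGal
Bouguer slab correction = 0.04193 × 1.72 × 3359.2 = 242.26 mGal
Simple Bouguer anomaly = 35.77 − (242.26) = -206.49 mGal

-206.5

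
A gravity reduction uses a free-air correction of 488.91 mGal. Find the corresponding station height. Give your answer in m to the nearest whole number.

1584

h = 488.91 / 0.3086 = 1584.28 m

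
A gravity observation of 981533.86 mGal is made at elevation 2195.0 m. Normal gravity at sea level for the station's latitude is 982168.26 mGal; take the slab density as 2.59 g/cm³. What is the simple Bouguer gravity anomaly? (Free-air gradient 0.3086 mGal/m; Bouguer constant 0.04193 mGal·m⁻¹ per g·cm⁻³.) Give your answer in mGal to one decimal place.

-195.4

Free-air correction = 0.3086 × 2195.0 = 677.38 mGal
Free-air anomaly = 981533.86 − 982168.26 + (677.38) = 42.98 mGal
Bouguer slab correction = 0.04193 × 2.59 × 2195.0 = 238.37 mGal
Simple Bouguer anomaly = 42.98 − (238.37) = -195.39 mGal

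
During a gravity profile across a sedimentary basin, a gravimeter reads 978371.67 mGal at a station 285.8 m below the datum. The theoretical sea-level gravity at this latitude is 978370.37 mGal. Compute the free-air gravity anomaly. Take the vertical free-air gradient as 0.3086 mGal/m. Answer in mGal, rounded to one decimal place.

-86.9

Free-air correction = 0.3086 × -285.8 = -88.20 mGal
Free-air anomaly = 978371.67 − 978370.37 + (-88.20) = -86.90 mGal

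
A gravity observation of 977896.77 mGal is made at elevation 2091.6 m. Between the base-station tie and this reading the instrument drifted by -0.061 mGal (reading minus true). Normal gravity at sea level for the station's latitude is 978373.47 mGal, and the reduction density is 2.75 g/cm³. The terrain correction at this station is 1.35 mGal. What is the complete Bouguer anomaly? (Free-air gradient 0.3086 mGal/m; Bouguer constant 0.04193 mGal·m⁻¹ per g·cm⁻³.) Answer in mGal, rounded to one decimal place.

Drift-corrected reading = 977896.77 − (-0.061) = 977896.831 mGal
Free-air correction = 0.3086 × 2091.6 = 645.47 mGal
Free-air anomaly = 977896.831 − 978373.47 + (645.47) = 168.831 mGal
Bouguer slab correction = 0.04193 × 2.75 × 2091.6 = 241.18 mGal
Simple Bouguer anomaly = 168.831 − (241.18) = -72.349 mGal
Complete Bouguer anomaly = -72.349 + 1.35 = -70.999 mGal

-71.0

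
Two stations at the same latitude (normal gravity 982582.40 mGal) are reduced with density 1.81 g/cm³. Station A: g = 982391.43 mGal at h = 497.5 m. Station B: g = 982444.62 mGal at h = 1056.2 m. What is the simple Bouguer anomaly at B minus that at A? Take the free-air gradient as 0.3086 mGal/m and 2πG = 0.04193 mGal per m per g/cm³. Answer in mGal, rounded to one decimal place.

Δg_SB(A) = 982391.43 − 982582.40 + 0.3086×497.5 − 0.04193×1.81×497.5 = -75.20 mGal
Δg_SB(B) = 982444.62 − 982582.40 + 0.3086×1056.2 − 0.04193×1.81×1056.2 = 108.00 mGal
Difference = 108.00 − (-75.20) = 183.20 mGal

183.2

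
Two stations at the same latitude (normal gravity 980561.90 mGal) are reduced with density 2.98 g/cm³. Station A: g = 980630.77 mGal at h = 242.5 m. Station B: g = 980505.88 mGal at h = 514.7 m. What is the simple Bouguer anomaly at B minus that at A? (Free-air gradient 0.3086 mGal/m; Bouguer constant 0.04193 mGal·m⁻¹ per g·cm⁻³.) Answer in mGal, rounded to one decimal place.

-74.9

Δg_SB(A) = 980630.77 − 980561.90 + 0.3086×242.5 − 0.04193×2.98×242.5 = 113.40 mGal
Δg_SB(B) = 980505.88 − 980561.90 + 0.3086×514.7 − 0.04193×2.98×514.7 = 38.50 mGal
Difference = 38.50 − (113.40) = -74.90 mGal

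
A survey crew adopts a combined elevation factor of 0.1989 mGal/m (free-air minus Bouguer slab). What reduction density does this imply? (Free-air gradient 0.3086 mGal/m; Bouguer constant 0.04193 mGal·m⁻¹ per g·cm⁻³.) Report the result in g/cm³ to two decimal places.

2.62

0.1989 = 0.3086 − 0.04193 × ρ
ρ = (0.3086 − 0.1989) / 0.04193 = 2.62 g/cm³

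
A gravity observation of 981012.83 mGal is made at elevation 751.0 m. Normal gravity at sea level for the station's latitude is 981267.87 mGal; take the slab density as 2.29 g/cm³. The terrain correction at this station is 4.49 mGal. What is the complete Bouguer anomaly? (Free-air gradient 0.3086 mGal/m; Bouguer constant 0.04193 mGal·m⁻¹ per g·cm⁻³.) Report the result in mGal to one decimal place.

Free-air correction = 0.3086 × 751.0 = 231.76 mGal
Free-air anomaly = 981012.83 − 981267.87 + (231.76) = -23.28 mGal
Bouguer slab correction = 0.04193 × 2.29 × 751.0 = 72.11 mGal
Simple Bouguer anomaly = -23.28 − (72.11) = -95.39 mGal
Complete Bouguer anomaly = -95.39 + 4.49 = -90.90 mGal

-90.9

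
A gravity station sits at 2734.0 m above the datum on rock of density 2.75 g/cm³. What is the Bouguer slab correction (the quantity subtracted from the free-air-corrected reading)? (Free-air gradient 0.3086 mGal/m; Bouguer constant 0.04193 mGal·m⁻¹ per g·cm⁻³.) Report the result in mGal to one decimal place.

Bouguer slab correction = 0.04193 × 2.75 × 2734.0 = 315.3 mGal

315.3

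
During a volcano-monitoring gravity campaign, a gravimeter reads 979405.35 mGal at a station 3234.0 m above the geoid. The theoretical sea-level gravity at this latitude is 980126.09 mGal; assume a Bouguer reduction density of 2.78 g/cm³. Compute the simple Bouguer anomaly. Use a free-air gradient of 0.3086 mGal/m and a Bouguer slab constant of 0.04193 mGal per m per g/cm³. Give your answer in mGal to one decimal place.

-99.7

Free-air correction = 0.3086 × 3234.0 = 998.01 mGal
Free-air anomaly = 979405.35 − 980126.09 + (998.01) = 277.27 mGal
Bouguer slab correction = 0.04193 × 2.78 × 3234.0 = 376.97 mGal
Simple Bouguer anomaly = 277.27 − (376.97) = -99.70 mGal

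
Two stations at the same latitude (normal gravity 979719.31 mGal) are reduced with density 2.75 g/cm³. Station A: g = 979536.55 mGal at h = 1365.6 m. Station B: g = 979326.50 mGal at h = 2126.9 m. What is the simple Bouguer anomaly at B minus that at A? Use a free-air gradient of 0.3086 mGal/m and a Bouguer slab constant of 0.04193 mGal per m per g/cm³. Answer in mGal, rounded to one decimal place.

-62.9

Δg_SB(A) = 979536.55 − 979719.31 + 0.3086×1365.6 − 0.04193×2.75×1365.6 = 81.20 mGal
Δg_SB(B) = 979326.50 − 979719.31 + 0.3086×2126.9 − 0.04193×2.75×2126.9 = 18.30 mGal
Difference = 18.30 − (81.20) = -62.90 mGal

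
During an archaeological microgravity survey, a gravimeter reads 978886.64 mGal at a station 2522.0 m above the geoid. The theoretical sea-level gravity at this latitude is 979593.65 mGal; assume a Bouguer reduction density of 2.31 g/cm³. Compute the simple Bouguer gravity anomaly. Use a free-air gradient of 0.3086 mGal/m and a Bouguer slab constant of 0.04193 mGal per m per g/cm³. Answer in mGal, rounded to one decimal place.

-173.0

Free-air correction = 0.3086 × 2522.0 = 778.29 mGal
Free-air anomaly = 978886.64 − 979593.65 + (778.29) = 71.28 mGal
Bouguer slab correction = 0.04193 × 2.31 × 2522.0 = 244.28 mGal
Simple Bouguer anomaly = 71.28 − (244.28) = -173.00 mGal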